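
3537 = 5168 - 1631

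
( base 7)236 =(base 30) 45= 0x7d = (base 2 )1111101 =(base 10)125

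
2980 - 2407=573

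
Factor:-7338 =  - 2^1 * 3^1*1223^1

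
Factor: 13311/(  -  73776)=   -  2^( - 4)  *  3^2*17^1*53^( - 1) = - 153/848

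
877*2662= 2334574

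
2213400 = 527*4200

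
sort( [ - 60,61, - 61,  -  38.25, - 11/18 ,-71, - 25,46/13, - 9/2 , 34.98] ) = [ -71, - 61,-60, - 38.25 , - 25,-9/2,  -  11/18,46/13,34.98, 61]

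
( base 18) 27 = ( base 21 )21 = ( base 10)43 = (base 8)53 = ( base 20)23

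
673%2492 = 673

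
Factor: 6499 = 67^1*97^1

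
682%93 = 31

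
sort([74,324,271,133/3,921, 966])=[ 133/3, 74,271,324 , 921,966 ]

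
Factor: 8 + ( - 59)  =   - 51=-3^1 * 17^1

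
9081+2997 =12078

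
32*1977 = 63264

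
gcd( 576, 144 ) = 144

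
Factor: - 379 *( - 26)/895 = 9854/895=2^1 *5^(-1) * 13^1*179^(-1 )*379^1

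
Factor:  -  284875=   -  5^3*43^1*53^1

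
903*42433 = 38316999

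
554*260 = 144040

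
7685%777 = 692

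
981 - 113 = 868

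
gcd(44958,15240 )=762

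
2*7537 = 15074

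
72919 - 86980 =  - 14061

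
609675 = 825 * 739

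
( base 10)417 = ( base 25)GH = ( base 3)120110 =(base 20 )10H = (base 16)1a1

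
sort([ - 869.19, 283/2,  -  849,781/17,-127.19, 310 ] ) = [ - 869.19, - 849, - 127.19, 781/17,283/2,  310 ]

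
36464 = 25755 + 10709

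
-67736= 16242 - 83978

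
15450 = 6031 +9419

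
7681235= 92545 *83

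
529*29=15341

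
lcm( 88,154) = 616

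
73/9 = 8 + 1/9  =  8.11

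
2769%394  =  11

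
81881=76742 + 5139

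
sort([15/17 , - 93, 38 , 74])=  [ -93, 15/17, 38, 74 ]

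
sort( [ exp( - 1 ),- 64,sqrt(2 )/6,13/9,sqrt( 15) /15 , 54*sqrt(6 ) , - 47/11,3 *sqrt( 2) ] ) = [ - 64,  -  47/11,sqrt( 2 )/6, sqrt( 15) /15, exp( - 1 ), 13/9,3*sqrt(2),54*sqrt(6 )]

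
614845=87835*7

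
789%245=54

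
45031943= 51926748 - 6894805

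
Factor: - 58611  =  -3^1*7^1*2791^1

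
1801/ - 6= - 301+5/6=-300.17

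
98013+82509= 180522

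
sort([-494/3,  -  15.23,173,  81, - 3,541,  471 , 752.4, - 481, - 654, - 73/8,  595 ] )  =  [ - 654, - 481, - 494/3, - 15.23,-73/8, - 3, 81,173, 471,541, 595,752.4 ]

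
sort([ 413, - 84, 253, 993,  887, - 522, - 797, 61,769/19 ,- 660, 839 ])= [  -  797, - 660, - 522, - 84, 769/19, 61, 253,413,839,887, 993]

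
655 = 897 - 242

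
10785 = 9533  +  1252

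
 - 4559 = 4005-8564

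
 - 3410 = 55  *(-62) 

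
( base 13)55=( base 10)70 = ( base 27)2g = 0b1000110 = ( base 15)4A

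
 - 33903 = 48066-81969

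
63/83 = 63/83 = 0.76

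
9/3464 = 9/3464 = 0.00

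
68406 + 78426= 146832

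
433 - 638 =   -  205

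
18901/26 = 726 + 25/26 = 726.96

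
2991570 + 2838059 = 5829629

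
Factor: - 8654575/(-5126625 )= 346183/205065 = 3^( - 3 )*5^ (-1 )*7^( - 2)*31^( - 1 )*103^1*3361^1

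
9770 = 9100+670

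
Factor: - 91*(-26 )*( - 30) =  - 2^2*3^1*5^1 * 7^1*13^2 = - 70980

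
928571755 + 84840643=1013412398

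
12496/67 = 186 + 34/67 = 186.51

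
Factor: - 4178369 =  - 13^1 * 321413^1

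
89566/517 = 173+125/517= 173.24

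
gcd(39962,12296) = 3074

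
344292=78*4414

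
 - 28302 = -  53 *534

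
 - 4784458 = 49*( - 97642 ) 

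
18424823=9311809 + 9113014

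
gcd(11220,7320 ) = 60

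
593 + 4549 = 5142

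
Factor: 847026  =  2^1*3^2* 47057^1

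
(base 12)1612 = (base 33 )2CW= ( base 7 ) 10412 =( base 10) 2606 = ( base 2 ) 101000101110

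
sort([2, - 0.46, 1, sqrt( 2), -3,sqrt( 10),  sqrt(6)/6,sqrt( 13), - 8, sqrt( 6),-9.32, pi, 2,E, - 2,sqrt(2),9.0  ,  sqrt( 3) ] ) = [ - 9.32, - 8,-3, - 2, -0.46, sqrt( 6 ) /6, 1, sqrt( 2 ) , sqrt(2) , sqrt(3) , 2 , 2,sqrt(6 ), E,  pi, sqrt (10), sqrt( 13 ) , 9.0 ]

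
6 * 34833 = 208998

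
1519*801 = 1216719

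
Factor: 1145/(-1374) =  - 5/6 =- 2^(  -  1)*3^(-1) * 5^1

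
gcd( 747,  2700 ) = 9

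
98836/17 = 5813 + 15/17 = 5813.88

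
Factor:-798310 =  - 2^1*5^1*97^1*823^1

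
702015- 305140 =396875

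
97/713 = 97/713 = 0.14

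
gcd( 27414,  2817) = 9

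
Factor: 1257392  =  2^4*89^1*883^1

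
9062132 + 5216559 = 14278691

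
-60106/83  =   - 725 + 69/83 = -  724.17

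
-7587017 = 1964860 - 9551877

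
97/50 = 1 + 47/50 = 1.94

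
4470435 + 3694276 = 8164711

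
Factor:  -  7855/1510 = - 1571/302= -2^(  -  1 )*151^( - 1)*1571^1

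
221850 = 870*255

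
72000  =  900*80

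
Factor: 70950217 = 13^1*5457709^1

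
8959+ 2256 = 11215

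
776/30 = 388/15 = 25.87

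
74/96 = 37/48 = 0.77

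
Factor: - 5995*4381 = -5^1 * 11^1*13^1*109^1*337^1=- 26264095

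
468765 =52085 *9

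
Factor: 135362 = 2^1*53^1 * 1277^1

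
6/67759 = 6/67759 = 0.00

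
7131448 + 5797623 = 12929071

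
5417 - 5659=-242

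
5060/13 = 5060/13 = 389.23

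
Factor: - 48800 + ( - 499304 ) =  - 2^3*131^1  *  523^1 =- 548104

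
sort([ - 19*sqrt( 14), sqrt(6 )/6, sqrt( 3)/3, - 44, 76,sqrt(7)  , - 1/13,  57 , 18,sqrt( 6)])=[  -  19*sqrt( 14),-44  , - 1/13,  sqrt( 6)/6 , sqrt(3)/3, sqrt(6), sqrt( 7) , 18 , 57, 76]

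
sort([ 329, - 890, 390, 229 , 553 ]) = [ - 890, 229,  329, 390,553]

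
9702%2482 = 2256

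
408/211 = 1 + 197/211=1.93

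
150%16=6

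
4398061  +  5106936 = 9504997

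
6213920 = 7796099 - 1582179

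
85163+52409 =137572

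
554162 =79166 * 7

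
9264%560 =304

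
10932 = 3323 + 7609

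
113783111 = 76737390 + 37045721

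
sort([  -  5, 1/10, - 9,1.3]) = [ - 9,- 5, 1/10,1.3]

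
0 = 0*853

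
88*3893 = 342584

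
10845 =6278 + 4567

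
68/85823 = 68/85823=0.00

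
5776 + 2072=7848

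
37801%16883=4035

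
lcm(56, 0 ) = 0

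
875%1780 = 875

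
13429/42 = 319 + 31/42 = 319.74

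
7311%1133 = 513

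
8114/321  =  25 + 89/321 = 25.28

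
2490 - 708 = 1782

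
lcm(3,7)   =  21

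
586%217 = 152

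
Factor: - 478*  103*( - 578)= 28457252 = 2^2 * 17^2 * 103^1 *239^1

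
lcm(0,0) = 0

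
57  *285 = 16245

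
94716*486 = 46031976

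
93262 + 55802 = 149064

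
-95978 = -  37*2594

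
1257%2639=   1257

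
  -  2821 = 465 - 3286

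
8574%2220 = 1914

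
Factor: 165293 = 165293^1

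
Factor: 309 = 3^1*103^1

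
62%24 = 14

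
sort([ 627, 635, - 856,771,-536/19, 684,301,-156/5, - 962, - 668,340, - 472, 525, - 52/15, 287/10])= [ - 962, - 856,  -  668, - 472, - 156/5 , - 536/19 , - 52/15, 287/10 , 301, 340 , 525,627, 635, 684, 771 ]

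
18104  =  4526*4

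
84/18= 4 + 2/3  =  4.67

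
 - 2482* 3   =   - 7446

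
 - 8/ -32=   1/4=   0.25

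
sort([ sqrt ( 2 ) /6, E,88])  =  [sqrt( 2)/6 , E,  88 ] 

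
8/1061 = 8/1061 =0.01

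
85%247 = 85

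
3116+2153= 5269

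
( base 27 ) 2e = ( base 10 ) 68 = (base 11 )62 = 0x44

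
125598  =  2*62799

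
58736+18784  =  77520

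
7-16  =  -9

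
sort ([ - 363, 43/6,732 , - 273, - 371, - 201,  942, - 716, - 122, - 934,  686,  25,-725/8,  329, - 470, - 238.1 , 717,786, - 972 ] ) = [ - 972, - 934,-716,-470, - 371, - 363, - 273 , - 238.1, - 201, - 122, - 725/8,43/6,25, 329,686, 717 , 732, 786, 942]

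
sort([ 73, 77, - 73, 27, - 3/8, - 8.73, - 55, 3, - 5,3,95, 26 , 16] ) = [ - 73, - 55, - 8.73, - 5, - 3/8,  3,  3, 16, 26, 27, 73,77, 95] 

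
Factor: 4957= 4957^1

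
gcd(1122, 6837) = 3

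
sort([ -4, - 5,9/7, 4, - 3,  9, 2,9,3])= [ - 5,  -  4, - 3,9/7,2, 3,4,9,9]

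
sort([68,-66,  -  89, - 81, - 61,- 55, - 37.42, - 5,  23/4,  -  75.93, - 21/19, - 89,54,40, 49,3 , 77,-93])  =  [ - 93,  -  89,-89,-81,  -  75.93,-66,-61, - 55,  -  37.42,  -  5, - 21/19 , 3,23/4,40, 49, 54  ,  68,  77]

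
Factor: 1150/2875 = 2/5  =  2^1*5^(-1 ) 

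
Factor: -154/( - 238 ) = 11/17 = 11^1*17^(  -  1)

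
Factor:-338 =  - 2^1*13^2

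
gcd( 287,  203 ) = 7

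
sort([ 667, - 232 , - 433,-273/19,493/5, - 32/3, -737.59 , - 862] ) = [ -862, - 737.59, - 433, - 232, - 273/19, - 32/3 , 493/5, 667 ]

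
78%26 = 0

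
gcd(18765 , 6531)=3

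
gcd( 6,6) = 6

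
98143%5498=4677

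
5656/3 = 5656/3 = 1885.33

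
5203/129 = 40 + 1/3 = 40.33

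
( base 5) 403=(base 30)3d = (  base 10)103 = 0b1100111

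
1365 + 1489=2854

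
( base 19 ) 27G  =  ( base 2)1101100111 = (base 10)871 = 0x367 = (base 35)ov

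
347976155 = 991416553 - 643440398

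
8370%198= 54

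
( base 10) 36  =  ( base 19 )1H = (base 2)100100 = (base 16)24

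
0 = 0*35722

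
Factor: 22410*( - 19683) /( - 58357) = 441096030/58357 =2^1*3^12*5^1*13^( - 1)*67^( -2)*83^1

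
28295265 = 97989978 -69694713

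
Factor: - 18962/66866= - 19^1*67^ ( - 1)= -19/67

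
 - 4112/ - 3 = 4112/3= 1370.67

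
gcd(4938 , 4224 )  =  6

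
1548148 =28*55291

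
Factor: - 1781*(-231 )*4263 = 3^2*7^3*11^1*13^1*29^1*137^1 = 1753845093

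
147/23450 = 21/3350 = 0.01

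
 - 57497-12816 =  - 70313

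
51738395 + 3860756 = 55599151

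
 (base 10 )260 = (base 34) 7m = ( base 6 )1112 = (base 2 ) 100000100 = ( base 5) 2020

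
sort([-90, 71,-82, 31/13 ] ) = [- 90,-82,  31/13 , 71]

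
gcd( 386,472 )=2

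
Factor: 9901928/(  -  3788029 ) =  - 2^3 * 7^( - 1)*127^(-1)*797^1*1553^1*4261^( - 1)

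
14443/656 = 14443/656 = 22.02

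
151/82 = 1 + 69/82=1.84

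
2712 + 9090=11802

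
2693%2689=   4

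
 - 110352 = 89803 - 200155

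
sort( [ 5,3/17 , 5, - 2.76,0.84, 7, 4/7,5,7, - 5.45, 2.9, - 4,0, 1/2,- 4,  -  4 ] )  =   [  -  5.45,  -  4, - 4,-4, - 2.76,0,3/17,1/2, 4/7,  0.84 , 2.9,5, 5, 5,7 , 7]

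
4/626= 2/313 = 0.01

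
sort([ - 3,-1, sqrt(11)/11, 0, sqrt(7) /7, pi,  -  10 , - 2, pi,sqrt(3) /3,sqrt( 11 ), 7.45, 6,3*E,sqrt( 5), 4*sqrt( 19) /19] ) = [ - 10, -3 , - 2, - 1, 0 , sqrt(11)/11,sqrt ( 7)/7 , sqrt (3)/3 , 4*sqrt( 19 )/19, sqrt( 5) , pi, pi,sqrt(11), 6, 7.45, 3*E ]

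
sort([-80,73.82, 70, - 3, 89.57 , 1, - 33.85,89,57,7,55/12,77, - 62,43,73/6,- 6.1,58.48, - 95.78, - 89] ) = [ - 95.78, - 89, - 80, - 62, - 33.85, - 6.1, - 3 , 1, 55/12,7,73/6,43,57,58.48,70,73.82, 77,89, 89.57]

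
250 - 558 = -308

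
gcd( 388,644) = 4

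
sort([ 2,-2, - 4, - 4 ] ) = [ - 4, - 4, - 2, 2 ]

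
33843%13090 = 7663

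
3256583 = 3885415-628832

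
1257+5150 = 6407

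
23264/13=23264/13  =  1789.54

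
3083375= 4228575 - 1145200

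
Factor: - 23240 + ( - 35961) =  -59201  =  - 53^1 *1117^1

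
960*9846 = 9452160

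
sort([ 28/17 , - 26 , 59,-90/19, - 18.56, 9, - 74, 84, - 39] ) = [ -74, - 39 ,-26,-18.56 , - 90/19,28/17 , 9, 59, 84 ]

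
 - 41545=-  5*8309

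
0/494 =0 = 0.00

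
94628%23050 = 2428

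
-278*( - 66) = 18348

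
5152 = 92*56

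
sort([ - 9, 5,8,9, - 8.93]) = [ - 9, - 8.93,5,  8, 9]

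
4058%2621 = 1437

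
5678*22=124916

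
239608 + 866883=1106491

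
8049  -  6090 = 1959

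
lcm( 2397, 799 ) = 2397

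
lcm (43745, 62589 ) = 4068285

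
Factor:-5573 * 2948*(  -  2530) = 41565886120 = 2^3*5^1 *11^2*23^1*67^1*5573^1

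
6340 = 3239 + 3101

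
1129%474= 181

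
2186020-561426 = 1624594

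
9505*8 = 76040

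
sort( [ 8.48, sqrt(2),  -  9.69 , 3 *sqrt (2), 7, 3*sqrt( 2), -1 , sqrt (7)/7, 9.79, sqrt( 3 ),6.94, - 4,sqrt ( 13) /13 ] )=[ - 9.69, - 4, - 1, sqrt (13)/13,sqrt( 7)/7,sqrt(2),  sqrt( 3), 3*sqrt (2 ), 3*sqrt(2), 6.94,7,  8.48, 9.79] 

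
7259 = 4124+3135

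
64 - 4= 60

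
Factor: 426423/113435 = 3^1*5^(-1)*7^( - 2)*307^1= 921/245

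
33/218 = 33/218 = 0.15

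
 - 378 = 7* (- 54)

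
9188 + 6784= 15972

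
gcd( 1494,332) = 166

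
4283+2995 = 7278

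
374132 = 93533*4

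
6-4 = 2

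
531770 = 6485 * 82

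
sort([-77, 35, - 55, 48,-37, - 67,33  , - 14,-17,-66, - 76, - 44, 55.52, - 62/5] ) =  [ -77 ,-76, - 67, - 66, - 55, - 44, - 37,-17, - 14 , - 62/5,33,  35, 48, 55.52]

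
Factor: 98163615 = 3^1 * 5^1*11^1*594931^1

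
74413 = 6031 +68382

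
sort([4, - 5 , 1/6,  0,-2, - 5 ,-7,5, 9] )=[  -  7,  -  5,-5, - 2, 0, 1/6, 4, 5, 9 ] 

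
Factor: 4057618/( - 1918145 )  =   - 2^1*5^(-1 )*19^( - 1)*61^( - 1) * 331^( - 1)*2028809^1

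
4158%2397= 1761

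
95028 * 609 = 57872052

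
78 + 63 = 141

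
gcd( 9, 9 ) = 9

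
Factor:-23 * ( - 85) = 5^1*17^1*23^1 = 1955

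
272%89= 5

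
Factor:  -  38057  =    -  19^1 * 2003^1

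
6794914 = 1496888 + 5298026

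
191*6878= 1313698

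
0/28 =0 =0.00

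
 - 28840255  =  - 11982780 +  - 16857475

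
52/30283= 52/30283=0.00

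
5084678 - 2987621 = 2097057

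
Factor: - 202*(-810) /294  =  27270/49 = 2^1*3^3*5^1*7^(-2 )*101^1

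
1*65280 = 65280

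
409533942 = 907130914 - 497596972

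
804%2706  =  804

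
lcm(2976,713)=68448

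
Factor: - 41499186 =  - 2^1*3^1*73^1*94747^1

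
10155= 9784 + 371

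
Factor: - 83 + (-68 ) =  - 151^1 = -151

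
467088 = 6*77848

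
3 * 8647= 25941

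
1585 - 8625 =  - 7040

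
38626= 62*623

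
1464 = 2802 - 1338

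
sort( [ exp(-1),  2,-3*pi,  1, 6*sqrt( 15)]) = [-3*pi, exp( - 1), 1,  2, 6*sqrt( 15) ]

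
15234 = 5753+9481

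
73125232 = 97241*752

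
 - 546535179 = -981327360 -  - 434792181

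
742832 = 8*92854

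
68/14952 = 17/3738 = 0.00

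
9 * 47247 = 425223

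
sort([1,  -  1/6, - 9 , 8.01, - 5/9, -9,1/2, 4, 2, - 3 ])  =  [-9, - 9, - 3, - 5/9, - 1/6,1/2,  1 , 2, 4,8.01]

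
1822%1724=98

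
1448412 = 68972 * 21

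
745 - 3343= - 2598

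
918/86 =459/43= 10.67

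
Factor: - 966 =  - 2^1*3^1*7^1* 23^1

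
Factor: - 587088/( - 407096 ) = 486/337 = 2^1*3^5*337^ ( - 1) 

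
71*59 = 4189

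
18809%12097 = 6712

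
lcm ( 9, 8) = 72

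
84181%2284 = 1957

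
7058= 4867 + 2191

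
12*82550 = 990600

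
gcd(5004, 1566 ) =18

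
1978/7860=989/3930 = 0.25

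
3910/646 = 115/19 = 6.05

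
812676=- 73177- - 885853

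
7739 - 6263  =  1476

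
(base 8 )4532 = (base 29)2og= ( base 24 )43i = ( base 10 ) 2394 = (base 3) 10021200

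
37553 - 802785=-765232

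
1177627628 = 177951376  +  999676252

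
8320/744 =11 + 17/93 = 11.18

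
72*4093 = 294696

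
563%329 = 234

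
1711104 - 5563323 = -3852219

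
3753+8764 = 12517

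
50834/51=50834/51 = 996.75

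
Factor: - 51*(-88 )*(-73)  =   - 2^3*3^1  *  11^1*17^1*73^1 = - 327624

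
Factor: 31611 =3^1 * 41^1*257^1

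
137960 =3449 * 40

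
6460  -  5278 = 1182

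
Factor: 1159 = 19^1*61^1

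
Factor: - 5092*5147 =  - 26208524 = - 2^2 * 19^1*67^1* 5147^1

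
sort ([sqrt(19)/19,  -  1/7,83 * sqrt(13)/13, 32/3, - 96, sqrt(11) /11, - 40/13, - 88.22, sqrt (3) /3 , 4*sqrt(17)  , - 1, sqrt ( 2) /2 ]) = [ - 96, - 88.22, - 40/13, - 1, - 1/7, sqrt (19 ) /19, sqrt(11) /11,sqrt (3) /3, sqrt(2) /2, 32/3, 4 * sqrt(17), 83 * sqrt( 13)/13]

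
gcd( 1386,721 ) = 7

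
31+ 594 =625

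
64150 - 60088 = 4062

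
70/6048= 5/432 = 0.01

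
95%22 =7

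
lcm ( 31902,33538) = 1307982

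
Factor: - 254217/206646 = - 2^( - 1 )*11^( - 1)* 31^(- 1)*  839^1=- 839/682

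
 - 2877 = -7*411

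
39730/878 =19865/439 = 45.25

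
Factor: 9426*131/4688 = 2^( - 3) * 3^1*131^1*293^( - 1)*1571^1 = 617403/2344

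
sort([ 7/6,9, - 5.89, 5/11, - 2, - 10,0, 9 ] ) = [ - 10,  -  5.89, - 2,0,5/11,7/6 , 9,9]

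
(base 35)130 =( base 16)532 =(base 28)1je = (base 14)6B0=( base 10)1330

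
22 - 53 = -31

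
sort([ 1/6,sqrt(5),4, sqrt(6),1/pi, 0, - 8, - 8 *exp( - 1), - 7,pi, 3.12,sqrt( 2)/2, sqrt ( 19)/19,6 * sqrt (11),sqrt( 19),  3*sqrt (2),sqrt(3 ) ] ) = [-8, - 7, - 8*exp(-1 ), 0,1/6,sqrt( 19)/19, 1/pi,sqrt( 2)/2, sqrt (3 ),sqrt( 5),sqrt(6 ),3.12 , pi , 4, 3*sqrt( 2),  sqrt(19),6*sqrt(11 ) ] 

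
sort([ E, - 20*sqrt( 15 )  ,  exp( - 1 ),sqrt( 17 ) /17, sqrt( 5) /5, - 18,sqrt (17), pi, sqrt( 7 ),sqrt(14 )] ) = [  -  20*sqrt( 15),-18,sqrt(17 )/17, exp(- 1 ) , sqrt( 5) /5, sqrt(7 ),  E,pi,sqrt( 14 ),sqrt(17 )] 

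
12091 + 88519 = 100610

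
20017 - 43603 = - 23586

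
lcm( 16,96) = 96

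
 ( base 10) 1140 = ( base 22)27I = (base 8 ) 2164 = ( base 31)15O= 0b10001110100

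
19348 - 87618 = - 68270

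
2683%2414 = 269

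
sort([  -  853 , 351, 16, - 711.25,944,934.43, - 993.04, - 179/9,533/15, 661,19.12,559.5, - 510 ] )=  [-993.04, - 853, -711.25, - 510, - 179/9, 16,19.12,533/15,351,559.5,661,934.43,944] 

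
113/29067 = 113/29067 = 0.00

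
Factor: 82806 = 2^1*3^1*37^1*373^1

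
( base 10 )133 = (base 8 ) 205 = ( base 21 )67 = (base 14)97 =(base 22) 61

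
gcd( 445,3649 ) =89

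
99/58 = 99/58 =1.71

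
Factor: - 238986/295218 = - 3^ (-1)*7^( - 1)*17^1 = -17/21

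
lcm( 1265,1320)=30360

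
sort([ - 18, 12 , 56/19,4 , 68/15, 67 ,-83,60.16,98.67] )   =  [ - 83, - 18, 56/19,4,68/15,12,60.16 , 67 , 98.67]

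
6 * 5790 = 34740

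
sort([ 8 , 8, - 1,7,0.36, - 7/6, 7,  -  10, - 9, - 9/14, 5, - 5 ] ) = [ - 10,- 9,-5,-7/6,-1, - 9/14, 0.36,5, 7,7,8,8 ] 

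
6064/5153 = 6064/5153 = 1.18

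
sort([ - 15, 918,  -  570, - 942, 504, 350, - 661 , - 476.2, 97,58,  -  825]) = [ - 942,  -  825, - 661,-570, - 476.2,  -  15, 58, 97,350 , 504,918]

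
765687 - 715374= 50313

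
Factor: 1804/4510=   2/5 = 2^1*5^(-1 ) 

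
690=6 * 115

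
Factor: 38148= 2^2*3^1 * 11^1*17^2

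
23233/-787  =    -  23233/787= - 29.52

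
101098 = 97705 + 3393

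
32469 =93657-61188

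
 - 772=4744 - 5516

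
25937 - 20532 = 5405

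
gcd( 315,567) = 63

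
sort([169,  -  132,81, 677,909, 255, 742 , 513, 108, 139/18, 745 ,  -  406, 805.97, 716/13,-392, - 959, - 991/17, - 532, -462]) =[-959, - 532, - 462,-406, - 392,-132, - 991/17, 139/18, 716/13, 81,108,169, 255, 513, 677, 742,745, 805.97, 909 ] 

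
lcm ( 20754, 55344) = 166032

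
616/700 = 22/25= 0.88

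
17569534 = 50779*346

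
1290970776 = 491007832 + 799962944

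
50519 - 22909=27610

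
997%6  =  1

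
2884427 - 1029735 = 1854692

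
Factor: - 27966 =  - 2^1*3^1*59^1*79^1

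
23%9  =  5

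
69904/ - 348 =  - 201 + 11/87= - 200.87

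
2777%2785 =2777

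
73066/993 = 73+ 577/993=73.58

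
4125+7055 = 11180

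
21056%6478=1622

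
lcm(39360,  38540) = 1849920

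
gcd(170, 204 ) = 34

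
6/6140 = 3/3070 = 0.00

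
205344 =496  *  414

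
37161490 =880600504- 843439014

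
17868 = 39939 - 22071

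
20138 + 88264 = 108402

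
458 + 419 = 877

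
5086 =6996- 1910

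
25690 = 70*367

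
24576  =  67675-43099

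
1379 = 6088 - 4709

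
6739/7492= 6739/7492 = 0.90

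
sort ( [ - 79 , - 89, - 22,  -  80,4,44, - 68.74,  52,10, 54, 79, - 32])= [- 89, - 80, - 79, - 68.74, - 32,-22 , 4,  10, 44, 52, 54, 79 ] 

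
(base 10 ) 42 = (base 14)30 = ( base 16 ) 2A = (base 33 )19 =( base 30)1C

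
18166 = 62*293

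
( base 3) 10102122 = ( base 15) b1b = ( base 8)4705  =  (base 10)2501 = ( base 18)7ch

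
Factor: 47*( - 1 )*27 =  - 1269 = - 3^3*47^1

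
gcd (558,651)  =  93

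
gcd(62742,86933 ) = 1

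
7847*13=102011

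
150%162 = 150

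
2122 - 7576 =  - 5454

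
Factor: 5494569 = 3^1*1831523^1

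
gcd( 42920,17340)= 20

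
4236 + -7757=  - 3521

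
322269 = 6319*51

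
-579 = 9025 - 9604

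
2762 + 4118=6880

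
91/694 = 91/694 = 0.13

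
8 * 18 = 144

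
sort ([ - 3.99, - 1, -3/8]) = [  -  3.99, - 1, -3/8]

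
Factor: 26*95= 2^1*5^1*13^1*19^1 = 2470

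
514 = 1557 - 1043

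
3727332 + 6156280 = 9883612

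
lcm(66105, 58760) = 528840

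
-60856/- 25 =2434 + 6/25=2434.24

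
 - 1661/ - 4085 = 1661/4085 = 0.41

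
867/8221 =867/8221 = 0.11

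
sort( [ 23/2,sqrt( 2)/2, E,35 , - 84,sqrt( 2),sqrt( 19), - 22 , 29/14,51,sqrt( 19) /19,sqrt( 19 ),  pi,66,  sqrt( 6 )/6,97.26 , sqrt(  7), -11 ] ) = [ - 84, - 22, - 11,sqrt( 19 )/19,sqrt(6 )/6,sqrt ( 2) /2,sqrt( 2) , 29/14,sqrt( 7),E, pi,sqrt( 19), sqrt( 19),23/2,35, 51,66,97.26] 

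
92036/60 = 23009/15 = 1533.93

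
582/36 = 16 + 1/6 = 16.17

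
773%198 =179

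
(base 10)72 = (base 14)52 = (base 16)48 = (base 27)2i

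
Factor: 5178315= 3^1*5^1 * 345221^1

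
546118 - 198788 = 347330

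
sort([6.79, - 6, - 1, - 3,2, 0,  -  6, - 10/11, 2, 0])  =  [ - 6,-6, - 3, - 1, - 10/11,  0, 0,2 , 2, 6.79]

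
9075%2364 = 1983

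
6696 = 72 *93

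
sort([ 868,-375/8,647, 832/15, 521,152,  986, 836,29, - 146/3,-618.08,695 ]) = [  -  618.08, - 146/3, - 375/8, 29, 832/15,  152, 521, 647,695 , 836, 868, 986]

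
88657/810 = 88657/810= 109.45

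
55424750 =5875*9434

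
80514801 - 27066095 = 53448706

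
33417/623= 33417/623 = 53.64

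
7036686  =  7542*933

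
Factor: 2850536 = 2^3*13^1 * 27409^1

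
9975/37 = 269 + 22/37 =269.59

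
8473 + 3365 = 11838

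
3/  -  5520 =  - 1 + 1839/1840 = - 0.00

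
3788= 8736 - 4948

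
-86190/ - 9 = 28730/3 = 9576.67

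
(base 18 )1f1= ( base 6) 2431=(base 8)1123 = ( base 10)595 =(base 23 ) 12k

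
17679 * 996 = 17608284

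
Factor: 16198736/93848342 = 2^3*7^(-1 )* 1012421^1  *6703453^( - 1)=   8099368/46924171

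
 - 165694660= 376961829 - 542656489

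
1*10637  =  10637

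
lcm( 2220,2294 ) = 68820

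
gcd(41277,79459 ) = 1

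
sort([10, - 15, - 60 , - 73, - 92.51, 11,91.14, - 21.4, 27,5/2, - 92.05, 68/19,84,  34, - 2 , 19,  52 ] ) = [ - 92.51, - 92.05, - 73, - 60, - 21.4 , - 15,- 2,5/2, 68/19,  10  ,  11,19, 27, 34 , 52,  84,  91.14 ] 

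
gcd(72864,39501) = 99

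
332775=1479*225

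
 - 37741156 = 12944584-50685740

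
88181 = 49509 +38672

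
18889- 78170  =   - 59281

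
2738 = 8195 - 5457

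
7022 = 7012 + 10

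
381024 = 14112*27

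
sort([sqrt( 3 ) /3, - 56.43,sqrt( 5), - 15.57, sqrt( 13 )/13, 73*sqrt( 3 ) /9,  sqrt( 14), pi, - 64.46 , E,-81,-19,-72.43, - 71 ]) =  [ - 81, - 72.43, - 71, -64.46, - 56.43, - 19, -15.57,sqrt( 13 ) /13,sqrt(3 ) /3,  sqrt (5), E, pi,  sqrt(14 ),73*sqrt( 3)/9]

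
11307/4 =2826+3/4 = 2826.75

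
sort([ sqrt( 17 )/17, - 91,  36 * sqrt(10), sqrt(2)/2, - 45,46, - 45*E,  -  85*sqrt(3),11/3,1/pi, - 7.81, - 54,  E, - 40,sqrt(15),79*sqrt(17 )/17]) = [ - 85*sqrt( 3), - 45*E , - 91, - 54, - 45, - 40, - 7.81, sqrt( 17) /17,1/pi,sqrt( 2 ) /2,E, 11/3,sqrt ( 15), 79*sqrt ( 17 )/17,46,36*sqrt ( 10) ]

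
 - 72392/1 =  -72392 = - 72392.00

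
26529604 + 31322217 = 57851821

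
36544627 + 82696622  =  119241249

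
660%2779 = 660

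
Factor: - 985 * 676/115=-133172/23 = - 2^2* 13^2 * 23^(-1) * 197^1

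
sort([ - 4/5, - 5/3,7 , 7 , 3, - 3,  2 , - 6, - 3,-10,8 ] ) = [ - 10, - 6, - 3, - 3, - 5/3, - 4/5,  2 , 3, 7,7,8]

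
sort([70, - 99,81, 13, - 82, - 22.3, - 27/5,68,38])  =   [ - 99, -82 ,  -  22.3,  -  27/5,13,38,68, 70, 81]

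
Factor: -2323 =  -23^1*101^1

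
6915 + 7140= 14055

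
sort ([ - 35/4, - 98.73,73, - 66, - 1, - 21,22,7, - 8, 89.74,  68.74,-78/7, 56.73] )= [ - 98.73,- 66, - 21, - 78/7, -35/4, - 8, - 1,  7,  22  ,  56.73 , 68.74, 73, 89.74]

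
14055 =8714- - 5341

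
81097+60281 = 141378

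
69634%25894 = 17846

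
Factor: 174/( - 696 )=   -2^(-2) = -1/4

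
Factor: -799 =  - 17^1*47^1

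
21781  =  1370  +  20411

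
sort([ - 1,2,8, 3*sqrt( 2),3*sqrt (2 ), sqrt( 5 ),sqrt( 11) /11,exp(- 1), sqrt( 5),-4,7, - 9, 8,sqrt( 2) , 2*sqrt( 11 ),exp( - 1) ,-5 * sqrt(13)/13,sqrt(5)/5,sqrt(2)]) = [  -  9, - 4, - 5*sqrt ( 13)/13 , - 1,sqrt (11 )/11,exp( - 1), exp( - 1),sqrt (5)/5,sqrt (2), sqrt( 2),2,sqrt(5 ),sqrt( 5),3*sqrt(2 ) , 3*sqrt(2),2*sqrt( 11 ) , 7, 8,  8] 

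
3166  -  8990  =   - 5824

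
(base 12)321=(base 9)557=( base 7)1222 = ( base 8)711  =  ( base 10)457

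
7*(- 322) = -2254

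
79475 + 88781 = 168256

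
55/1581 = 55/1581 =0.03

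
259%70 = 49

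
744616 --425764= 1170380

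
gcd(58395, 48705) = 255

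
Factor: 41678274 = 2^1*3^1* 11^1*373^1*1693^1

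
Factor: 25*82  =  2050 = 2^1*5^2*41^1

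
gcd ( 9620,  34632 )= 1924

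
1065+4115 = 5180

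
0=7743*0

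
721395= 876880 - 155485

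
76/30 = 38/15 = 2.53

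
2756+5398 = 8154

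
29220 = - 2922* ( - 10 )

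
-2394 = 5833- 8227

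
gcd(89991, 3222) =9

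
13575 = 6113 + 7462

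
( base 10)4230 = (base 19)bdc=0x1086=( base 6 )31330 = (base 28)5b2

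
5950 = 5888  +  62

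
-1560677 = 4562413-6123090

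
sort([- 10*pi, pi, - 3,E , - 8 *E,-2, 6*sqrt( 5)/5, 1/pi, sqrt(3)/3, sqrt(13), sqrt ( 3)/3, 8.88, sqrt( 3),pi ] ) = [ - 10 * pi, - 8 *E, - 3, -2 , 1/pi, sqrt( 3) /3 , sqrt(3)/3, sqrt( 3) , 6*sqrt(5 )/5, E,  pi , pi, sqrt( 13),8.88]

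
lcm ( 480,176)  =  5280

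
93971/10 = 9397 + 1/10 =9397.10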